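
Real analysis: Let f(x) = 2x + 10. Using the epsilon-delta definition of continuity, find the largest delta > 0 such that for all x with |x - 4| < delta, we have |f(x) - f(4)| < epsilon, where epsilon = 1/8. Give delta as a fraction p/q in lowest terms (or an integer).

We compute f(4) = 2*(4) + 10 = 18.
|f(x) - f(4)| = |2x + 10 - (18)| = |2(x - 4)| = 2|x - 4|.
We need 2|x - 4| < 1/8, i.e. |x - 4| < 1/8 / 2 = 1/16.
So any delta <= 1/16 works. Conversely, if delta > 1/16, then x = 4 + 1/16 satisfies |x - 4| = 1/16 < delta but |f(x) - f(4)| = 2 * 1/16 = 1/8, which is not < 1/8; so no larger delta works.
Hence the largest such delta is 1/16.

1/16


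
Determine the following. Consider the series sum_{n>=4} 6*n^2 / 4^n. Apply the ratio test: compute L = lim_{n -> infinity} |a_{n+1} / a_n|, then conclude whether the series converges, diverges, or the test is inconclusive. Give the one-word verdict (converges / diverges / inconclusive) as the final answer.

Let a_n denote the general term. Form the ratio a_{n+1}/a_n and simplify:
a_{n+1}/a_n = (n + 1)^2/(4*n^2)
Take the limit as n -> infinity: L = 1/4.
Since L = 1/4 < 1, the ratio test implies the series converges.

converges


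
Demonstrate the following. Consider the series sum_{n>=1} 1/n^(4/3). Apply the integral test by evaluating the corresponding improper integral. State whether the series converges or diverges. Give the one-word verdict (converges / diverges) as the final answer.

Let f(x) = x^(-4/3). Then f is positive, continuous, and decreasing on [1, infinity), so the integral test applies.
Compute the improper integral int_{1}^infinity f(x) dx:
  antiderivative F(x) = -3/x^(1/3).
  As x -> infinity, F(x) -> 0 (since p = 4/3 > 1).
  So int = F(infinity) - F(1) = 0 - (-3) = 3.
  Finite, so by the integral test, the series converges.

converges


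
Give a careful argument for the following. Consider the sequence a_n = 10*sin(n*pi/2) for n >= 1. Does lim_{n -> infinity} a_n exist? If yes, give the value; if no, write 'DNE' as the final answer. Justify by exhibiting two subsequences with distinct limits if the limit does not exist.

Examine the behaviour of a_n along subsequences.
a_{4k+1} = 10*sin(pi/2 + 2k*pi) = 10 -> 10. a_{4k+3} = 10*sin(3pi/2 + 2k*pi) = -10 -> -10.
Since these two subsequential limits are 10 and -10, distinct, the full sequence cannot converge (a convergent sequence has all subsequences tending to the same limit). So lim a_n does not exist.

DNE


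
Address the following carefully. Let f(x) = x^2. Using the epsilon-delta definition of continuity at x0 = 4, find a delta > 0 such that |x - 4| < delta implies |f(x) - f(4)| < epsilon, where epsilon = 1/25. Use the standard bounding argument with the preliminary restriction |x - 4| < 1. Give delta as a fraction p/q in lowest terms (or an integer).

Factor: |x^2 - (4)^2| = |x - 4| * |x + 4|.
Impose |x - 4| < 1 first. Then |x + 4| = |(x - 4) + 2*(4)| <= |x - 4| + 2*|4| < 1 + 8 = 9.
So |x^2 - (4)^2| < delta * 9.
We need delta * 9 <= 1/25, i.e. delta <= 1/25/9 = 1/225.
Since 1/225 < 1, this is tighter than 1; take delta = 1/225.
So delta = 1/225 works.

1/225


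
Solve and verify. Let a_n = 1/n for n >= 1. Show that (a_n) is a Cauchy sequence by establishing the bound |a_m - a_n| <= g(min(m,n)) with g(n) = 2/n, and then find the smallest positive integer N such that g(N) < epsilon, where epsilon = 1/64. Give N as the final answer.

For any m, n >= 1, by the triangle inequality:
|a_m - a_n| = |1/m - 1/n| <= 1/m + 1/n <= 2/min(m,n).
So g(n) = 2/n bounds the Cauchy difference. Since g(n) -> 0, (a_n) is Cauchy.
Now solve g(N) < 1/64: 2/N < 1/64 <=> N > 2 / (1/64) = 128.
The smallest integer strictly greater than 128 is N = 129.
Check: g(129) = 2/129 = 2/129 < 1/64; g(128) = 1/64 >= 1/64. So N = 129.

129


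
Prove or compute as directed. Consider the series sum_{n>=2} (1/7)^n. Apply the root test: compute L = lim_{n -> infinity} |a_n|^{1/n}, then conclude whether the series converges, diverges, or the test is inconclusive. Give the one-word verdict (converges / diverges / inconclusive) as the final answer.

Let a_n denote the general term. Form |a_n|^(1/n) and simplify:
|a_n|^(1/n) = 1/7
Take the limit as n -> infinity: L = 1/7.
Since L = 1/7 < 1, the root test implies convergence.

converges


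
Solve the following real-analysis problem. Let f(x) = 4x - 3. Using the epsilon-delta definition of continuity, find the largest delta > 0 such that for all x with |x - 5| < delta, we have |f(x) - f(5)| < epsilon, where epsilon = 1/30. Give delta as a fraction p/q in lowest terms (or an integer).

We compute f(5) = 4*(5) - 3 = 17.
|f(x) - f(5)| = |4x - 3 - (17)| = |4(x - 5)| = 4|x - 5|.
We need 4|x - 5| < 1/30, i.e. |x - 5| < 1/30 / 4 = 1/120.
So any delta <= 1/120 works. Conversely, if delta > 1/120, then x = 5 + 1/120 satisfies |x - 5| = 1/120 < delta but |f(x) - f(5)| = 4 * 1/120 = 1/30, which is not < 1/30; so no larger delta works.
Hence the largest such delta is 1/120.

1/120


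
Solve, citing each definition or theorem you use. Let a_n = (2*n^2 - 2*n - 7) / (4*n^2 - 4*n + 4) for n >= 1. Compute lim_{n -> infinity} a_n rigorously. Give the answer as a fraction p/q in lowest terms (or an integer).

Divide numerator and denominator by n^2, the highest power:
numerator / n^2 = 2 - 2/n - 7/n^2
denominator / n^2 = 4 - 4/n + 4/n^2
As n -> infinity, all terms of the form c/n^k (k >= 1) tend to 0.
So numerator / n^2 -> 2 and denominator / n^2 -> 4.
Therefore lim a_n = 1/2.

1/2


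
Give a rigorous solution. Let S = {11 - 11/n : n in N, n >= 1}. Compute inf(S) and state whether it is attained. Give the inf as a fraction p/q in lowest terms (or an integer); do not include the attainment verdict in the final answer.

Analysis:
- Values: 0, 11/2, 22/3, 33/4, ... strictly increasing.
- Minimum is 0 (n=1); inf = 0 (attained).
- 11 - 11/n -> 11 from below; sup = 11, not attained.
Conclusion: inf(S) = 0, attained in S.

0


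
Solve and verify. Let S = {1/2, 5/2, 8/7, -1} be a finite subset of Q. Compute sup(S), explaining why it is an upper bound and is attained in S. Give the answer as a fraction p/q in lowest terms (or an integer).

S is finite, so sup(S) = max(S).
Sorted decreasing:
5/2, 8/7, 1/2, -1
The extremum is 5/2.
For every x in S, x <= 5/2. And 5/2 is in S, so it is attained.
Therefore sup(S) = 5/2.

5/2


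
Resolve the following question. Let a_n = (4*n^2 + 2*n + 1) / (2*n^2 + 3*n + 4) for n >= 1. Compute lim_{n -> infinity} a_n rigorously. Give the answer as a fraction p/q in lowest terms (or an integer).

Divide numerator and denominator by n^2, the highest power:
numerator / n^2 = 4 + 2/n + n^(-2)
denominator / n^2 = 2 + 3/n + 4/n^2
As n -> infinity, all terms of the form c/n^k (k >= 1) tend to 0.
So numerator / n^2 -> 4 and denominator / n^2 -> 2.
Therefore lim a_n = 2.

2


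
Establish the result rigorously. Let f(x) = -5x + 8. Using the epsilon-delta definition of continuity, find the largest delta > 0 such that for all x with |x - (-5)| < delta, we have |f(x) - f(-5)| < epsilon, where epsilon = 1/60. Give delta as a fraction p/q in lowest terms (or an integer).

We compute f(-5) = -5*(-5) + 8 = 33.
|f(x) - f(-5)| = |-5x + 8 - (33)| = |-5(x - (-5))| = 5|x - (-5)|.
We need 5|x - (-5)| < 1/60, i.e. |x - (-5)| < 1/60 / 5 = 1/300.
So any delta <= 1/300 works. Conversely, if delta > 1/300, then x = -5 + 1/300 satisfies |x - (-5)| = 1/300 < delta but |f(x) - f(-5)| = 5 * 1/300 = 1/60, which is not < 1/60; so no larger delta works.
Hence the largest such delta is 1/300.

1/300


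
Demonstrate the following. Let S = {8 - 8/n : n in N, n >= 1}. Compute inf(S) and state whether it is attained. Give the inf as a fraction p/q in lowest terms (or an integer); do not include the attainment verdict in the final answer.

Analysis:
- Values: 0, 4, 16/3, 6, ... strictly increasing.
- Minimum is 0 (n=1); inf = 0 (attained).
- 8 - 8/n -> 8 from below; sup = 8, not attained.
Conclusion: inf(S) = 0, attained in S.

0


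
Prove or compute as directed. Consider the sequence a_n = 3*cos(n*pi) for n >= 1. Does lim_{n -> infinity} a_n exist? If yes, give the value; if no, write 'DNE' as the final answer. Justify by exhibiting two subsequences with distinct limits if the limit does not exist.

Examine the behaviour of a_n along subsequences.
cos(n*pi) = (-1)^n, so a_n = 3*(-1)^n. a_{2k} = 3 -> 3. a_{2k+1} = -3 -> -3.
Since these two subsequential limits are 3 and -3, distinct, the full sequence cannot converge (a convergent sequence has all subsequences tending to the same limit). So lim a_n does not exist.

DNE


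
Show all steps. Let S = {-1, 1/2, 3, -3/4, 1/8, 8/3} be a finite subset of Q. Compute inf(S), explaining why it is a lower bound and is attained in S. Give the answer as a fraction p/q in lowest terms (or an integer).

S is finite, so inf(S) = min(S).
Sorted increasing:
-1, -3/4, 1/8, 1/2, 8/3, 3
The extremum is -1.
For every x in S, x >= -1. And -1 is in S, so it is attained.
Therefore inf(S) = -1.

-1


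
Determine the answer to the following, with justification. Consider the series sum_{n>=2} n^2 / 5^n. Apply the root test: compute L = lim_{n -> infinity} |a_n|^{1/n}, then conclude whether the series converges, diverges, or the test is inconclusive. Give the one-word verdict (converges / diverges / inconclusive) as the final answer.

Let a_n denote the general term. Form |a_n|^(1/n) and simplify:
|a_n|^(1/n) = n^(2/n)/5
Take the limit as n -> infinity: L = 1/5.
Since L = 1/5 < 1, the root test implies convergence.

converges


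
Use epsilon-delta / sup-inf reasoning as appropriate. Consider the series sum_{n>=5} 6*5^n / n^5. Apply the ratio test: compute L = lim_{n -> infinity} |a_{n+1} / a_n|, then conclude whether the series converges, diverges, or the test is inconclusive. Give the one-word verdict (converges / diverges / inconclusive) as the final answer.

Let a_n denote the general term. Form the ratio a_{n+1}/a_n and simplify:
a_{n+1}/a_n = 5*n^5/(n + 1)^5
Take the limit as n -> infinity: L = 5.
Since L = 5 > 1 (or L = infinity), the ratio test implies the series diverges.

diverges


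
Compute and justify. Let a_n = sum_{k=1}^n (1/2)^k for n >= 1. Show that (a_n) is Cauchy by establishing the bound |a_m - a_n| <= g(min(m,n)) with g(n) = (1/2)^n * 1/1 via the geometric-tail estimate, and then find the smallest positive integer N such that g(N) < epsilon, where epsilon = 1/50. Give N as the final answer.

For m > n >= 1: |a_m - a_n| = sum_{k=n+1}^m (1/2)^k < sum_{k=n+1}^infinity (1/2)^k = (1/2)^(n+1) / (1 - 1/2) = (1/2)^n * (1/2) * (2/1) = (1/2)^n * 1/1.
So g(n) = (1/2)^n / 1. Since g(n) -> 0, (a_n) is Cauchy.
Now solve g(N) < 1/50: (1/2)^N / 1 < 1/50 <=> 2^N > 1 / (1 * 1/50) = 50.
Check powers of 2: 2^5 = 32 <= 50, 2^6 = 64 > 50.
So the smallest such N is 6. Check: g(6) = 1/(1 * 64) = 1/64 < 1/50.

6


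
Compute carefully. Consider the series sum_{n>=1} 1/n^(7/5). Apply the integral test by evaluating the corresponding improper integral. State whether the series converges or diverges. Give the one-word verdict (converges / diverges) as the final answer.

Let f(x) = x^(-7/5). Then f is positive, continuous, and decreasing on [1, infinity), so the integral test applies.
Compute the improper integral int_{1}^infinity f(x) dx:
  antiderivative F(x) = -5/(2*x^(2/5)).
  As x -> infinity, F(x) -> 0 (since p = 7/5 > 1).
  So int = F(infinity) - F(1) = 0 - (-5/2) = 5/2.
  Finite, so by the integral test, the series converges.

converges


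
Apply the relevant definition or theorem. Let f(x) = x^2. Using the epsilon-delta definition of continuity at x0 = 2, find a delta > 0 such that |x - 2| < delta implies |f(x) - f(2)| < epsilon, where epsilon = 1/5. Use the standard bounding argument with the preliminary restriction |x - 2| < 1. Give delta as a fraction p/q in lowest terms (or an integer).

Factor: |x^2 - (2)^2| = |x - 2| * |x + 2|.
Impose |x - 2| < 1 first. Then |x + 2| = |(x - 2) + 2*(2)| <= |x - 2| + 2*|2| < 1 + 4 = 5.
So |x^2 - (2)^2| < delta * 5.
We need delta * 5 <= 1/5, i.e. delta <= 1/5/5 = 1/25.
Since 1/25 < 1, this is tighter than 1; take delta = 1/25.
So delta = 1/25 works.

1/25


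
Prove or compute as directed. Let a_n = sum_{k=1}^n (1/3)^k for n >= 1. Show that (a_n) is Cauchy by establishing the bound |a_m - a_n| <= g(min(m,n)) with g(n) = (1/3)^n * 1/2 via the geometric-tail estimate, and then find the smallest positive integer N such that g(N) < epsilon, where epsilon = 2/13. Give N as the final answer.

For m > n >= 1: |a_m - a_n| = sum_{k=n+1}^m (1/3)^k < sum_{k=n+1}^infinity (1/3)^k = (1/3)^(n+1) / (1 - 1/3) = (1/3)^n * (1/3) * (3/2) = (1/3)^n * 1/2.
So g(n) = (1/3)^n / 2. Since g(n) -> 0, (a_n) is Cauchy.
Now solve g(N) < 2/13: (1/3)^N / 2 < 2/13 <=> 3^N > 1 / (2 * 2/13) = 13/4.
Check powers of 3: 3^1 = 3 <= 13/4, 3^2 = 9 > 13/4.
So the smallest such N is 2. Check: g(2) = 1/(2 * 9) = 1/18 < 2/13.

2


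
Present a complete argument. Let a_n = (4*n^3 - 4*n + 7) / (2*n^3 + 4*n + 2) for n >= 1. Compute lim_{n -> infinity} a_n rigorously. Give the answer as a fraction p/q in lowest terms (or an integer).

Divide numerator and denominator by n^3, the highest power:
numerator / n^3 = 4 - 4/n^2 + 7/n^3
denominator / n^3 = 2 + 4/n^2 + 2/n^3
As n -> infinity, all terms of the form c/n^k (k >= 1) tend to 0.
So numerator / n^3 -> 4 and denominator / n^3 -> 2.
Therefore lim a_n = 2.

2


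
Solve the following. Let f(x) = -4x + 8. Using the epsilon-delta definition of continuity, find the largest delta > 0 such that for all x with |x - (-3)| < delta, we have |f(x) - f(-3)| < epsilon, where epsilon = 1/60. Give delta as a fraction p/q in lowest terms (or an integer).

We compute f(-3) = -4*(-3) + 8 = 20.
|f(x) - f(-3)| = |-4x + 8 - (20)| = |-4(x - (-3))| = 4|x - (-3)|.
We need 4|x - (-3)| < 1/60, i.e. |x - (-3)| < 1/60 / 4 = 1/240.
So any delta <= 1/240 works. Conversely, if delta > 1/240, then x = -3 + 1/240 satisfies |x - (-3)| = 1/240 < delta but |f(x) - f(-3)| = 4 * 1/240 = 1/60, which is not < 1/60; so no larger delta works.
Hence the largest such delta is 1/240.

1/240


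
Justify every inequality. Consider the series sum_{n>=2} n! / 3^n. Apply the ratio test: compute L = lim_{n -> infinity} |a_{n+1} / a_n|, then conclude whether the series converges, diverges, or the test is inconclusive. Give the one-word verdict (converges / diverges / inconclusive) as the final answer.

Let a_n denote the general term. Form the ratio a_{n+1}/a_n and simplify:
a_{n+1}/a_n = n/3 + 1/3
Take the limit as n -> infinity: L = infinity.
Since L = infinity > 1 (or L = infinity), the ratio test implies the series diverges.

diverges


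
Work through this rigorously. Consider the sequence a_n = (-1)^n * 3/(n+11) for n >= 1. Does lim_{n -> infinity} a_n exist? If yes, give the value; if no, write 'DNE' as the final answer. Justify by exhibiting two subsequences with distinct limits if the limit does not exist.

Examine the behaviour of a_n along subsequences.
Even-n subsequence a_{2k} = 3/(2k+11) -> 0. Odd-n subsequence a_{2k+1} = -3/(2k+12) -> 0. Both tend to 0, which suggests the limit is 0; verify directly.
|a_n - 0| = 3/(n+11) < 3/n for every n >= 1.
Given epsilon > 0, choose a positive integer N > 3/epsilon. Then for all n >= N, |a_n| < 3/n <= 3/N < epsilon.
So by the definition of the limit, lim a_n exists and equals 0.

0


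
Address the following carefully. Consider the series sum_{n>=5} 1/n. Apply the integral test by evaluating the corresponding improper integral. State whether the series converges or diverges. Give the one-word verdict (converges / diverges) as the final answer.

Let f(x) = 1/x. Then f is positive, continuous, and decreasing on [5, infinity), so the integral test applies.
Compute the improper integral int_{5}^infinity f(x) dx:
  antiderivative F(x) = log(x).
  As x -> infinity, log(x) -> infinity.
  So int = infinity - log(5) = infinity. By the integral test, the series diverges.

diverges


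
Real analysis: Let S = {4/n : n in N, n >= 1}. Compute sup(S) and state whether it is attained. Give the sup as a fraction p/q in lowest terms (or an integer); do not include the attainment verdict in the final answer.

Analysis:
- Values: 4, 2, 4/3, 1, ... strictly decreasing.
- The maximum is 4 (n=1); sup = 4 (attained).
- The set is bounded below by 0; 4/n -> 0 so 0 is the greatest lower bound.
- 0 is not in the set, so inf = 0 is not attained.
Conclusion: sup(S) = 4, attained in S.

4


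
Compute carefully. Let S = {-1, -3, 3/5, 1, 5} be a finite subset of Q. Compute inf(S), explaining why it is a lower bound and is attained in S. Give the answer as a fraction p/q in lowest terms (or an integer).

S is finite, so inf(S) = min(S).
Sorted increasing:
-3, -1, 3/5, 1, 5
The extremum is -3.
For every x in S, x >= -3. And -3 is in S, so it is attained.
Therefore inf(S) = -3.

-3


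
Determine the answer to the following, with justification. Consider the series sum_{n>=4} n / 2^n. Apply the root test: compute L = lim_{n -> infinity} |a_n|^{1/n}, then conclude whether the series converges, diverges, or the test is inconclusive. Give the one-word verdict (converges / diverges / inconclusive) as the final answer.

Let a_n denote the general term. Form |a_n|^(1/n) and simplify:
|a_n|^(1/n) = n^(1/n)/2
Take the limit as n -> infinity: L = 1/2.
Since L = 1/2 < 1, the root test implies convergence.

converges


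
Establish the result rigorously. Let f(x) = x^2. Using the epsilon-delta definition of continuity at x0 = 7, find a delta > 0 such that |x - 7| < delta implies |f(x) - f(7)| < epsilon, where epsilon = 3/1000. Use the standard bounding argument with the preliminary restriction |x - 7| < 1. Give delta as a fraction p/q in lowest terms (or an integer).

Factor: |x^2 - (7)^2| = |x - 7| * |x + 7|.
Impose |x - 7| < 1 first. Then |x + 7| = |(x - 7) + 2*(7)| <= |x - 7| + 2*|7| < 1 + 14 = 15.
So |x^2 - (7)^2| < delta * 15.
We need delta * 15 <= 3/1000, i.e. delta <= 3/1000/15 = 1/5000.
Since 1/5000 < 1, this is tighter than 1; take delta = 1/5000.
So delta = 1/5000 works.

1/5000


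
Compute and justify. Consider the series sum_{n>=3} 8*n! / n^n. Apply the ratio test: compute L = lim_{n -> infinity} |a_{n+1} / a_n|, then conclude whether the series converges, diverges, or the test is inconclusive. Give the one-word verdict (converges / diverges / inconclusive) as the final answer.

Let a_n denote the general term. Form the ratio a_{n+1}/a_n and simplify:
a_{n+1}/a_n = (n/(n + 1))^n
Take the limit as n -> infinity: L = exp(-1).
Since L = exp(-1) < 1, the ratio test implies the series converges.

converges


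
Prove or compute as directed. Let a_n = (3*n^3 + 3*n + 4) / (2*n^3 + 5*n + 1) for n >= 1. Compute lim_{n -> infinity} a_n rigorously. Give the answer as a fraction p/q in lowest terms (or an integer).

Divide numerator and denominator by n^3, the highest power:
numerator / n^3 = 3 + 3/n^2 + 4/n^3
denominator / n^3 = 2 + 5/n^2 + n^(-3)
As n -> infinity, all terms of the form c/n^k (k >= 1) tend to 0.
So numerator / n^3 -> 3 and denominator / n^3 -> 2.
Therefore lim a_n = 3/2.

3/2


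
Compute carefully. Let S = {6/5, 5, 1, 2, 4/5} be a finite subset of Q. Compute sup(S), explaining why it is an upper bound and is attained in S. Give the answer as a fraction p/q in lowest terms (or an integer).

S is finite, so sup(S) = max(S).
Sorted decreasing:
5, 2, 6/5, 1, 4/5
The extremum is 5.
For every x in S, x <= 5. And 5 is in S, so it is attained.
Therefore sup(S) = 5.

5


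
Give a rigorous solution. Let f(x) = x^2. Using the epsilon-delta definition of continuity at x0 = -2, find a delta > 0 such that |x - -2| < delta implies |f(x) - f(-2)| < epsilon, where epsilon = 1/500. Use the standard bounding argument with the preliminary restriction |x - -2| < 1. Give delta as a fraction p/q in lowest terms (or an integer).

Factor: |x^2 - (-2)^2| = |x - -2| * |x + -2|.
Impose |x - -2| < 1 first. Then |x + -2| = |(x - -2) + 2*(-2)| <= |x - -2| + 2*|-2| < 1 + 4 = 5.
So |x^2 - (-2)^2| < delta * 5.
We need delta * 5 <= 1/500, i.e. delta <= 1/500/5 = 1/2500.
Since 1/2500 < 1, this is tighter than 1; take delta = 1/2500.
So delta = 1/2500 works.

1/2500


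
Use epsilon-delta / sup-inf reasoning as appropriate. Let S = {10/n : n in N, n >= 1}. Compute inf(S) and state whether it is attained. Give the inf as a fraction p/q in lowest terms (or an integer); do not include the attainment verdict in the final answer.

Analysis:
- Values: 10, 5, 10/3, 5/2, ... strictly decreasing.
- The maximum is 10 (n=1); sup = 10 (attained).
- The set is bounded below by 0; 10/n -> 0 so 0 is the greatest lower bound.
- 0 is not in the set, so inf = 0 is not attained.
Conclusion: inf(S) = 0, not attained in S.

0


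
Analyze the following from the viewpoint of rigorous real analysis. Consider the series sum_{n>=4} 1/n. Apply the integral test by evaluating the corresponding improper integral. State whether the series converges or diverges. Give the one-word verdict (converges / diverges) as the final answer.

Let f(x) = 1/x. Then f is positive, continuous, and decreasing on [4, infinity), so the integral test applies.
Compute the improper integral int_{4}^infinity f(x) dx:
  antiderivative F(x) = log(x).
  As x -> infinity, log(x) -> infinity.
  So int = infinity - log(4) = infinity. By the integral test, the series diverges.

diverges


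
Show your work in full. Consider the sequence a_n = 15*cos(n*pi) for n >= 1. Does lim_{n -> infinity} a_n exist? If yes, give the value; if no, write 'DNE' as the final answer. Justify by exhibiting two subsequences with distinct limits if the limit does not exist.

Examine the behaviour of a_n along subsequences.
cos(n*pi) = (-1)^n, so a_n = 15*(-1)^n. a_{2k} = 15 -> 15. a_{2k+1} = -15 -> -15.
Since these two subsequential limits are 15 and -15, distinct, the full sequence cannot converge (a convergent sequence has all subsequences tending to the same limit). So lim a_n does not exist.

DNE


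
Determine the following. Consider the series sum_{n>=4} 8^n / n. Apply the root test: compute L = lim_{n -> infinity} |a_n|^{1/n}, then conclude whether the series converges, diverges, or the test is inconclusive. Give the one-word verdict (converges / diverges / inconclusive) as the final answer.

Let a_n denote the general term. Form |a_n|^(1/n) and simplify:
|a_n|^(1/n) = 8/n^(1/n)
Take the limit as n -> infinity: L = 8.
Since L = 8 > 1, the root test implies divergence.

diverges


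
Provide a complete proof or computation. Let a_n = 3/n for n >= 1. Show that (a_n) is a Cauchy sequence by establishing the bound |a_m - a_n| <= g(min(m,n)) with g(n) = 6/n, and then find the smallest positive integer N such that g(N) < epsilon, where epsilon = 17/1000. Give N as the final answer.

For any m, n >= 1, by the triangle inequality:
|a_m - a_n| = |3/m - 3/n| <= 3*1/m + 3*1/n <= 6/min(m,n).
So g(n) = 6/n bounds the Cauchy difference. Since g(n) -> 0, (a_n) is Cauchy.
Now solve g(N) < 17/1000: 6/N < 17/1000 <=> N > 6 / (17/1000) = 6000/17.
The smallest integer strictly greater than 6000/17 is N = 353.
Check: g(353) = 6/353 = 6/353 < 17/1000; g(352) = 3/176 >= 17/1000. So N = 353.

353


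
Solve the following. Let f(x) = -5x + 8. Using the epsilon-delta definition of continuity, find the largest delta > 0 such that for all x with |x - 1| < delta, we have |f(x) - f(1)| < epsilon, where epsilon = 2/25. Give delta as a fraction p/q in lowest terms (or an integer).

We compute f(1) = -5*(1) + 8 = 3.
|f(x) - f(1)| = |-5x + 8 - (3)| = |-5(x - 1)| = 5|x - 1|.
We need 5|x - 1| < 2/25, i.e. |x - 1| < 2/25 / 5 = 2/125.
So any delta <= 2/125 works. Conversely, if delta > 2/125, then x = 1 + 2/125 satisfies |x - 1| = 2/125 < delta but |f(x) - f(1)| = 5 * 2/125 = 2/25, which is not < 2/25; so no larger delta works.
Hence the largest such delta is 2/125.

2/125


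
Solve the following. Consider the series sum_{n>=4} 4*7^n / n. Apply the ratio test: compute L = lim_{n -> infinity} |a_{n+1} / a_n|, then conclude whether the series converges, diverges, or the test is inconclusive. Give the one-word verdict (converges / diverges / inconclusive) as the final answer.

Let a_n denote the general term. Form the ratio a_{n+1}/a_n and simplify:
a_{n+1}/a_n = 7*n/(n + 1)
Take the limit as n -> infinity: L = 7.
Since L = 7 > 1 (or L = infinity), the ratio test implies the series diverges.

diverges


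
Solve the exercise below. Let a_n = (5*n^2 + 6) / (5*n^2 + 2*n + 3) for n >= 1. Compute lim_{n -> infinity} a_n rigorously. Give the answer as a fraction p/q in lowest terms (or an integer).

Divide numerator and denominator by n^2, the highest power:
numerator / n^2 = 5 + 6/n^2
denominator / n^2 = 5 + 2/n + 3/n^2
As n -> infinity, all terms of the form c/n^k (k >= 1) tend to 0.
So numerator / n^2 -> 5 and denominator / n^2 -> 5.
Therefore lim a_n = 1.

1


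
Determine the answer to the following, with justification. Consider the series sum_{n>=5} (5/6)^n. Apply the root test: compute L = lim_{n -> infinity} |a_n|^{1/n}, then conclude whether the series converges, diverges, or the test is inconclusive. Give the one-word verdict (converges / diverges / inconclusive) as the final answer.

Let a_n denote the general term. Form |a_n|^(1/n) and simplify:
|a_n|^(1/n) = 5/6
Take the limit as n -> infinity: L = 5/6.
Since L = 5/6 < 1, the root test implies convergence.

converges


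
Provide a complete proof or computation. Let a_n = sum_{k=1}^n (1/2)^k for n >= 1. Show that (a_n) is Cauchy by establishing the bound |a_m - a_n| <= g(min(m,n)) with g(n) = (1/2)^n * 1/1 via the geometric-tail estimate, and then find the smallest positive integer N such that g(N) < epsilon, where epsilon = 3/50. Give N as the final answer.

For m > n >= 1: |a_m - a_n| = sum_{k=n+1}^m (1/2)^k < sum_{k=n+1}^infinity (1/2)^k = (1/2)^(n+1) / (1 - 1/2) = (1/2)^n * (1/2) * (2/1) = (1/2)^n * 1/1.
So g(n) = (1/2)^n / 1. Since g(n) -> 0, (a_n) is Cauchy.
Now solve g(N) < 3/50: (1/2)^N / 1 < 3/50 <=> 2^N > 1 / (1 * 3/50) = 50/3.
Check powers of 2: 2^4 = 16 <= 50/3, 2^5 = 32 > 50/3.
So the smallest such N is 5. Check: g(5) = 1/(1 * 32) = 1/32 < 3/50.

5


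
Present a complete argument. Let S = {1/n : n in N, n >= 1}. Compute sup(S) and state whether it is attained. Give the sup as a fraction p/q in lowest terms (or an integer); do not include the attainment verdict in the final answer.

Analysis:
- Values: 1, 1/2, 1/3, 1/4, ... strictly decreasing.
- The maximum is 1 (n=1); sup = 1 (attained).
- The set is bounded below by 0; 1/n -> 0 so 0 is the greatest lower bound.
- 0 is not in the set, so inf = 0 is not attained.
Conclusion: sup(S) = 1, attained in S.

1


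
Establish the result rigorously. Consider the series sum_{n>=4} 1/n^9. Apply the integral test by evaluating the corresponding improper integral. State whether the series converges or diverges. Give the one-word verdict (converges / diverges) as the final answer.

Let f(x) = x^(-9). Then f is positive, continuous, and decreasing on [4, infinity), so the integral test applies.
Compute the improper integral int_{4}^infinity f(x) dx:
  antiderivative F(x) = -1/(8*x^8).
  As x -> infinity, F(x) -> 0 (since p = 9 > 1).
  So int = F(infinity) - F(4) = 0 - (-1/524288) = 1/524288.
  Finite, so by the integral test, the series converges.

converges


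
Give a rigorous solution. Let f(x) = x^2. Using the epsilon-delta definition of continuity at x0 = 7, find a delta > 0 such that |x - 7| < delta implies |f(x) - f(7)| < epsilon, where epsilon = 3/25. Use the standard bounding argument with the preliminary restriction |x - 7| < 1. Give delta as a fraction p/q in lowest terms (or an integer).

Factor: |x^2 - (7)^2| = |x - 7| * |x + 7|.
Impose |x - 7| < 1 first. Then |x + 7| = |(x - 7) + 2*(7)| <= |x - 7| + 2*|7| < 1 + 14 = 15.
So |x^2 - (7)^2| < delta * 15.
We need delta * 15 <= 3/25, i.e. delta <= 3/25/15 = 1/125.
Since 1/125 < 1, this is tighter than 1; take delta = 1/125.
So delta = 1/125 works.

1/125


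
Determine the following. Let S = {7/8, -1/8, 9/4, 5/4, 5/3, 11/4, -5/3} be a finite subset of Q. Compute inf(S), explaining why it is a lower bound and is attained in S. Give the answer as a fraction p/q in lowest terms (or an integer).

S is finite, so inf(S) = min(S).
Sorted increasing:
-5/3, -1/8, 7/8, 5/4, 5/3, 9/4, 11/4
The extremum is -5/3.
For every x in S, x >= -5/3. And -5/3 is in S, so it is attained.
Therefore inf(S) = -5/3.

-5/3


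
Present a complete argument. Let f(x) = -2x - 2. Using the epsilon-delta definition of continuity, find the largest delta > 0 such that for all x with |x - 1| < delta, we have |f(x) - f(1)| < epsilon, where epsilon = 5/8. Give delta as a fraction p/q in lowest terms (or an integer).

We compute f(1) = -2*(1) - 2 = -4.
|f(x) - f(1)| = |-2x - 2 - (-4)| = |-2(x - 1)| = 2|x - 1|.
We need 2|x - 1| < 5/8, i.e. |x - 1| < 5/8 / 2 = 5/16.
So any delta <= 5/16 works. Conversely, if delta > 5/16, then x = 1 + 5/16 satisfies |x - 1| = 5/16 < delta but |f(x) - f(1)| = 2 * 5/16 = 5/8, which is not < 5/8; so no larger delta works.
Hence the largest such delta is 5/16.

5/16


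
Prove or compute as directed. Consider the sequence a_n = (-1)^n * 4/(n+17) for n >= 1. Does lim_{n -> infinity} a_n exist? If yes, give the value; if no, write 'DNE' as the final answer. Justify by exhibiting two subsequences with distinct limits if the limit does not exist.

Examine the behaviour of a_n along subsequences.
Even-n subsequence a_{2k} = 4/(2k+17) -> 0. Odd-n subsequence a_{2k+1} = -4/(2k+18) -> 0. Both tend to 0, which suggests the limit is 0; verify directly.
|a_n - 0| = 4/(n+17) < 4/n for every n >= 1.
Given epsilon > 0, choose a positive integer N > 4/epsilon. Then for all n >= N, |a_n| < 4/n <= 4/N < epsilon.
So by the definition of the limit, lim a_n exists and equals 0.

0


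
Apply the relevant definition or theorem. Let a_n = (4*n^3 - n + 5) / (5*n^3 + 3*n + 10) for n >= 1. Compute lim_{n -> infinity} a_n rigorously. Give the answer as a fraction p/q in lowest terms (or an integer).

Divide numerator and denominator by n^3, the highest power:
numerator / n^3 = 4 - 1/n^2 + 5/n^3
denominator / n^3 = 5 + 3/n^2 + 10/n^3
As n -> infinity, all terms of the form c/n^k (k >= 1) tend to 0.
So numerator / n^3 -> 4 and denominator / n^3 -> 5.
Therefore lim a_n = 4/5.

4/5


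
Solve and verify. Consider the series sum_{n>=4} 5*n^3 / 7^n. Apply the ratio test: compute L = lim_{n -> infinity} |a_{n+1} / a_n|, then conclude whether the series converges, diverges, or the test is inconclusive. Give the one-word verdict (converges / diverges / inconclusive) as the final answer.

Let a_n denote the general term. Form the ratio a_{n+1}/a_n and simplify:
a_{n+1}/a_n = (n + 1)^3/(7*n^3)
Take the limit as n -> infinity: L = 1/7.
Since L = 1/7 < 1, the ratio test implies the series converges.

converges


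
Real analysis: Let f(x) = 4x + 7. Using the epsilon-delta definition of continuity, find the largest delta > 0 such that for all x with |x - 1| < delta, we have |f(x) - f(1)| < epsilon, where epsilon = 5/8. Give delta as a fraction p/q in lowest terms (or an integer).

We compute f(1) = 4*(1) + 7 = 11.
|f(x) - f(1)| = |4x + 7 - (11)| = |4(x - 1)| = 4|x - 1|.
We need 4|x - 1| < 5/8, i.e. |x - 1| < 5/8 / 4 = 5/32.
So any delta <= 5/32 works. Conversely, if delta > 5/32, then x = 1 + 5/32 satisfies |x - 1| = 5/32 < delta but |f(x) - f(1)| = 4 * 5/32 = 5/8, which is not < 5/8; so no larger delta works.
Hence the largest such delta is 5/32.

5/32


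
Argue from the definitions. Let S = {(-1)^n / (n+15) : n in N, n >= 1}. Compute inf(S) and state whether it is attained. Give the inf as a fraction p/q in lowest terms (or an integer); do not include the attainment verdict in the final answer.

Analysis:
- Values: -1/16, 1/17, -1/18, 1/19, -1/20, ...
- Positive terms (even n): 1/(2+15), 1/(4+15), ... decreasing -> max = 1/17 (n=2).
- Negative terms (odd n): -1/(1+15), -1/(3+15), ... increasing -> min = -1/16 (n=1).
- So sup = 1/17 (attained at n=2); inf = -1/16 (attained at n=1).
Conclusion: inf(S) = -1/16, attained in S.

-1/16


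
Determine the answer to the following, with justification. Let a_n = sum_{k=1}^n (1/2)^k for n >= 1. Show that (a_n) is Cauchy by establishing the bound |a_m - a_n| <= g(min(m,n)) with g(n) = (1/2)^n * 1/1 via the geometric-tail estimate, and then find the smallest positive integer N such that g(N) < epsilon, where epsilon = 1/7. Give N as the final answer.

For m > n >= 1: |a_m - a_n| = sum_{k=n+1}^m (1/2)^k < sum_{k=n+1}^infinity (1/2)^k = (1/2)^(n+1) / (1 - 1/2) = (1/2)^n * (1/2) * (2/1) = (1/2)^n * 1/1.
So g(n) = (1/2)^n / 1. Since g(n) -> 0, (a_n) is Cauchy.
Now solve g(N) < 1/7: (1/2)^N / 1 < 1/7 <=> 2^N > 1 / (1 * 1/7) = 7.
Check powers of 2: 2^2 = 4 <= 7, 2^3 = 8 > 7.
So the smallest such N is 3. Check: g(3) = 1/(1 * 8) = 1/8 < 1/7.

3


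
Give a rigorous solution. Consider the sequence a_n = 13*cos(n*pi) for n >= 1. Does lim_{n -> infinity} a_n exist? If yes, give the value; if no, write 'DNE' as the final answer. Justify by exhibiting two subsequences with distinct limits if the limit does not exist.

Examine the behaviour of a_n along subsequences.
cos(n*pi) = (-1)^n, so a_n = 13*(-1)^n. a_{2k} = 13 -> 13. a_{2k+1} = -13 -> -13.
Since these two subsequential limits are 13 and -13, distinct, the full sequence cannot converge (a convergent sequence has all subsequences tending to the same limit). So lim a_n does not exist.

DNE


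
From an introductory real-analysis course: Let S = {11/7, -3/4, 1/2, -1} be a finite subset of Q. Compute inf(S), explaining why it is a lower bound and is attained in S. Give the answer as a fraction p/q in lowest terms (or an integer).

S is finite, so inf(S) = min(S).
Sorted increasing:
-1, -3/4, 1/2, 11/7
The extremum is -1.
For every x in S, x >= -1. And -1 is in S, so it is attained.
Therefore inf(S) = -1.

-1


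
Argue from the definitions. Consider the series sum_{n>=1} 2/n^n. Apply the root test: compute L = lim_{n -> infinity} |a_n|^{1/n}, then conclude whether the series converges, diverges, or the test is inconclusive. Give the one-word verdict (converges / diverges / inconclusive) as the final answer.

Let a_n denote the general term. Form |a_n|^(1/n) and simplify:
|a_n|^(1/n) = 2^(1/n)/n
Take the limit as n -> infinity: L = 0.
Since L = 0 < 1, the root test implies convergence.

converges


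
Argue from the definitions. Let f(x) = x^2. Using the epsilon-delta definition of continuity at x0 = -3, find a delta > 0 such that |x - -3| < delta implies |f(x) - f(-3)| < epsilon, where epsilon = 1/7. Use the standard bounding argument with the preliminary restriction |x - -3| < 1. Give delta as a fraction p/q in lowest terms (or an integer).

Factor: |x^2 - (-3)^2| = |x - -3| * |x + -3|.
Impose |x - -3| < 1 first. Then |x + -3| = |(x - -3) + 2*(-3)| <= |x - -3| + 2*|-3| < 1 + 6 = 7.
So |x^2 - (-3)^2| < delta * 7.
We need delta * 7 <= 1/7, i.e. delta <= 1/7/7 = 1/49.
Since 1/49 < 1, this is tighter than 1; take delta = 1/49.
So delta = 1/49 works.

1/49


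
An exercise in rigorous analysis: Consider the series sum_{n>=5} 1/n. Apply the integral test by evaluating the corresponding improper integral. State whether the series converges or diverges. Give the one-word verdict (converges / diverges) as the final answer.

Let f(x) = 1/x. Then f is positive, continuous, and decreasing on [5, infinity), so the integral test applies.
Compute the improper integral int_{5}^infinity f(x) dx:
  antiderivative F(x) = log(x).
  As x -> infinity, log(x) -> infinity.
  So int = infinity - log(5) = infinity. By the integral test, the series diverges.

diverges


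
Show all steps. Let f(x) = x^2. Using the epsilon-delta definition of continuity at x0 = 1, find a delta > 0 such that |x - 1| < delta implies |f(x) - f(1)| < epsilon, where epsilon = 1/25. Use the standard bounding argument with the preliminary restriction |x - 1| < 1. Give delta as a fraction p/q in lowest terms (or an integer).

Factor: |x^2 - (1)^2| = |x - 1| * |x + 1|.
Impose |x - 1| < 1 first. Then |x + 1| = |(x - 1) + 2*(1)| <= |x - 1| + 2*|1| < 1 + 2 = 3.
So |x^2 - (1)^2| < delta * 3.
We need delta * 3 <= 1/25, i.e. delta <= 1/25/3 = 1/75.
Since 1/75 < 1, this is tighter than 1; take delta = 1/75.
So delta = 1/75 works.

1/75


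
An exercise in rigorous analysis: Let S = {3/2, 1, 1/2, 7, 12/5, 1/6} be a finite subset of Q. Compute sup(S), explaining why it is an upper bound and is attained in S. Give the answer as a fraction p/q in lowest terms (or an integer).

S is finite, so sup(S) = max(S).
Sorted decreasing:
7, 12/5, 3/2, 1, 1/2, 1/6
The extremum is 7.
For every x in S, x <= 7. And 7 is in S, so it is attained.
Therefore sup(S) = 7.

7


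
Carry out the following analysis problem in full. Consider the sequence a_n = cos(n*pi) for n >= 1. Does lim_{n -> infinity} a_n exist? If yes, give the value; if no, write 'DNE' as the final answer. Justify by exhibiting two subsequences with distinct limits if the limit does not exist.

Examine the behaviour of a_n along subsequences.
cos(n*pi) = (-1)^n, so a_n = (-1)^n. a_{2k} = 1 -> 1. a_{2k+1} = -1 -> -1.
Since these two subsequential limits are 1 and -1, distinct, the full sequence cannot converge (a convergent sequence has all subsequences tending to the same limit). So lim a_n does not exist.

DNE


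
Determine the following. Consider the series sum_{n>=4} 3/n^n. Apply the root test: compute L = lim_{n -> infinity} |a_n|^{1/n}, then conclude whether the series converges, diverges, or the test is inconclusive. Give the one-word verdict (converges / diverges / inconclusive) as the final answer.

Let a_n denote the general term. Form |a_n|^(1/n) and simplify:
|a_n|^(1/n) = 3^(1/n)/n
Take the limit as n -> infinity: L = 0.
Since L = 0 < 1, the root test implies convergence.

converges


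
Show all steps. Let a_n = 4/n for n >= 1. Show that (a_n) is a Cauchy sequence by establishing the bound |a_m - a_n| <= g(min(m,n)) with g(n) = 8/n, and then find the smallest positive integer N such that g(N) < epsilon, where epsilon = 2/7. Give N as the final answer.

For any m, n >= 1, by the triangle inequality:
|a_m - a_n| = |4/m - 4/n| <= 4*1/m + 4*1/n <= 8/min(m,n).
So g(n) = 8/n bounds the Cauchy difference. Since g(n) -> 0, (a_n) is Cauchy.
Now solve g(N) < 2/7: 8/N < 2/7 <=> N > 8 / (2/7) = 28.
The smallest integer strictly greater than 28 is N = 29.
Check: g(29) = 8/29 = 8/29 < 2/7; g(28) = 2/7 >= 2/7. So N = 29.

29


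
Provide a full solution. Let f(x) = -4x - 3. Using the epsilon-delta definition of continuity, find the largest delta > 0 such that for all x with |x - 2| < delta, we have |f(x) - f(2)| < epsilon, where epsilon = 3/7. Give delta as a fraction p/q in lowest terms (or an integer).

We compute f(2) = -4*(2) - 3 = -11.
|f(x) - f(2)| = |-4x - 3 - (-11)| = |-4(x - 2)| = 4|x - 2|.
We need 4|x - 2| < 3/7, i.e. |x - 2| < 3/7 / 4 = 3/28.
So any delta <= 3/28 works. Conversely, if delta > 3/28, then x = 2 + 3/28 satisfies |x - 2| = 3/28 < delta but |f(x) - f(2)| = 4 * 3/28 = 3/7, which is not < 3/7; so no larger delta works.
Hence the largest such delta is 3/28.

3/28


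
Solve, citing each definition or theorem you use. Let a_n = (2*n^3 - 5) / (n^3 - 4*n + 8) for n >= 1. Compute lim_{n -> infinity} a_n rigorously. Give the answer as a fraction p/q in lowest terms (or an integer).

Divide numerator and denominator by n^3, the highest power:
numerator / n^3 = 2 - 5/n^3
denominator / n^3 = 1 - 4/n^2 + 8/n^3
As n -> infinity, all terms of the form c/n^k (k >= 1) tend to 0.
So numerator / n^3 -> 2 and denominator / n^3 -> 1.
Therefore lim a_n = 2.

2


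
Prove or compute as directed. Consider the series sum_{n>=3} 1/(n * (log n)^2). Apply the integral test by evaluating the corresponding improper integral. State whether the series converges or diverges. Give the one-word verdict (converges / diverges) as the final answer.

Let f(x) = 1/(x*log(x)^2). Then f is positive, continuous, and decreasing on [3, infinity), so the integral test applies.
Compute the improper integral int_{3}^infinity f(x) dx:
  antiderivative F(x) = -1/log(x).
  F(x) -> 0 as x -> infinity.  int = 0 - F(3) = 1/log(3) < infinity. By the integral test, the series converges.

converges
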